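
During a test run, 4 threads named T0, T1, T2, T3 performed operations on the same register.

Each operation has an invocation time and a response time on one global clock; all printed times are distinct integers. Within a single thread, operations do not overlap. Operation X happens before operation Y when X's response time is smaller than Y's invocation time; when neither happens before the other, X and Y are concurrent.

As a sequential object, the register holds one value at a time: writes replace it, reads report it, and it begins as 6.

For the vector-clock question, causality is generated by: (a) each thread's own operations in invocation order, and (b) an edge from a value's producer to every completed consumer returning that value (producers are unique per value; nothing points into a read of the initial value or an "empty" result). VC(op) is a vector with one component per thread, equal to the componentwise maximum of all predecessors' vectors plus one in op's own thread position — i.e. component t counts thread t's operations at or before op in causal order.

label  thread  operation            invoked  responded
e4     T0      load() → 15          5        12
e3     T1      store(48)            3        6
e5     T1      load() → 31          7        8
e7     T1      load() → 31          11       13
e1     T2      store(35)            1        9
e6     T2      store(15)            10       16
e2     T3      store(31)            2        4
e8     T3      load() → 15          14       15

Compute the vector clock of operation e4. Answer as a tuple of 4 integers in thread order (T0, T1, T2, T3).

(1, 0, 2, 0)

VC(e2, invoked at 2): no causal predecessors; +1 on T3 → (0, 0, 0, 1)
VC(e1, invoked at 1): no causal predecessors; +1 on T2 → (0, 0, 1, 0)
VC(e3, invoked at 3): no causal predecessors; +1 on T1 → (0, 1, 0, 0)
e6, invoked 10, takes VC(e1)=(0, 0, 1, 0) under max, adds 1 for T2 → (0, 0, 2, 0)
e5, invoked 7, takes VC(e2)=(0, 0, 0, 1), VC(e3)=(0, 1, 0, 0) under max, adds 1 for T1 → (0, 2, 0, 1)
e4, invoked 5, takes VC(e6)=(0, 0, 2, 0) under max, adds 1 for T0 → (1, 0, 2, 0)
e8, invoked 14, takes VC(e2)=(0, 0, 0, 1), VC(e6)=(0, 0, 2, 0) under max, adds 1 for T3 → (0, 0, 2, 2)
e7, invoked 11, takes VC(e2)=(0, 0, 0, 1), VC(e5)=(0, 2, 0, 1) under max, adds 1 for T1 → (0, 3, 0, 1)
target: VC(e4) = (1, 0, 2, 0)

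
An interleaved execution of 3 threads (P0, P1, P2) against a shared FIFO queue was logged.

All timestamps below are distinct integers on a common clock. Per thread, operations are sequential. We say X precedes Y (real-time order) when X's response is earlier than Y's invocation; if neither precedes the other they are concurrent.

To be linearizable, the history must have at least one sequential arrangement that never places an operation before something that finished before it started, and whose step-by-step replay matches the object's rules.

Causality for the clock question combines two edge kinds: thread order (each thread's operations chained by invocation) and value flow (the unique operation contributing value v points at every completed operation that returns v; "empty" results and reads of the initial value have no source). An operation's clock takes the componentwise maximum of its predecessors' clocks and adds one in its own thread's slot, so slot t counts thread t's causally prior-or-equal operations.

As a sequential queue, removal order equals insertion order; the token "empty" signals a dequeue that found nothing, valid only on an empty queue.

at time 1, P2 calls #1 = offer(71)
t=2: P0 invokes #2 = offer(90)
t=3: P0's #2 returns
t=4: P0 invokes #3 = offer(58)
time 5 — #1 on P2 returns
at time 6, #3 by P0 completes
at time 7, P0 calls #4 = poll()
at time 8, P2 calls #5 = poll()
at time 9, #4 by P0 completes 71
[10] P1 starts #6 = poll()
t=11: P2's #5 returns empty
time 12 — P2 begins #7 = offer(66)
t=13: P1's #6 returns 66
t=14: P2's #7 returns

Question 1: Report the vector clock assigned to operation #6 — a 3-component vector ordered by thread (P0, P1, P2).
Answer: (0, 1, 3)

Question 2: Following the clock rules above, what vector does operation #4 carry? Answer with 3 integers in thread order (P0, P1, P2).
Answer: (3, 0, 1)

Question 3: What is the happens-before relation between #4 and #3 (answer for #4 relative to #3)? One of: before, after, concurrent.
Answer: after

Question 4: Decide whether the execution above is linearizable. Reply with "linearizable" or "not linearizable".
not linearizable

cut after 10 events: linearizable; cut after 11 events (#5 responds, time 11): not linearizable
checked exhaustively: 6 real-time-consistent orders of 5 completed operations, zero legal FIFO queue replays
every completion of the 1 pending operation (#6) was checked; none linearizes
e.g. #1, #2, #3, #4, #5 (pending dropped): illegal at step 5, since #5 poll() → empty cannot apply there
e.g. #1, #2, #3, #5, #4 (pending dropped): illegal at step 4, since #5 poll() → empty cannot apply there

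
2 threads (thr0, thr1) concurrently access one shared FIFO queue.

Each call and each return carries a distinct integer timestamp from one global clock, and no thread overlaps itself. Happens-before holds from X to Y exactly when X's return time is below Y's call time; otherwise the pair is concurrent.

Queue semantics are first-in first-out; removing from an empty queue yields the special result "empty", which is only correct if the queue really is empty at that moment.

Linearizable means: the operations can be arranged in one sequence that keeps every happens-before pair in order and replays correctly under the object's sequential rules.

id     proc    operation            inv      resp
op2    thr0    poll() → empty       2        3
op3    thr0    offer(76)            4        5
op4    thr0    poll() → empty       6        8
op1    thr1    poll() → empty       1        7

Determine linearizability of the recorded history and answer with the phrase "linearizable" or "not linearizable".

the violation lands at event 8, op4's response at time 8: events 1..7 linearize, events 1..8 do not
the 4 completed operations admit 4 real-time orders; each fails the FIFO queue replay
sample order op1, op2, op3, op4 stalls at step 4 — op4 poll() → empty has no legal effect
sample order op2, op1, op3, op4 stalls at step 4 — op4 poll() → empty has no legal effect

not linearizable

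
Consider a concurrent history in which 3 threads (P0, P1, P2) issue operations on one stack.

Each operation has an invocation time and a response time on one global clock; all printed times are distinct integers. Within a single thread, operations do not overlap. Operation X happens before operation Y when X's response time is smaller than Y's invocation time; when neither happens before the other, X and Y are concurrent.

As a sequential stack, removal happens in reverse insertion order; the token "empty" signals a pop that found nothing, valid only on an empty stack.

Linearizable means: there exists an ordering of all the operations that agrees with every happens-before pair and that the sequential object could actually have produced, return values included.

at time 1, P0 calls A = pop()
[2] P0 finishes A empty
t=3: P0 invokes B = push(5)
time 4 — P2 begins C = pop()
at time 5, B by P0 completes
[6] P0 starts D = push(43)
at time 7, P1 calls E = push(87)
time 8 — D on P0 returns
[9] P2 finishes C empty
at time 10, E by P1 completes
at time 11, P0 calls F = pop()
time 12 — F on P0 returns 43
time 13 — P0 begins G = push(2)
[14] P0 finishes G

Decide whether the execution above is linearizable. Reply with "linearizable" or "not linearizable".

one valid linearization: A, C, B, E, D, F, G
1. A pop() → empty, leaving stack <>
2. C pop() → empty, leaving stack <>
3. B push(5), leaving stack <5>
4. E push(87), leaving stack <5,87>
5. D push(43), leaving stack <5,87,43>
6. F pop() → 43, leaving stack <5,87>
7. G push(2), leaving stack <5,87,2>

linearizable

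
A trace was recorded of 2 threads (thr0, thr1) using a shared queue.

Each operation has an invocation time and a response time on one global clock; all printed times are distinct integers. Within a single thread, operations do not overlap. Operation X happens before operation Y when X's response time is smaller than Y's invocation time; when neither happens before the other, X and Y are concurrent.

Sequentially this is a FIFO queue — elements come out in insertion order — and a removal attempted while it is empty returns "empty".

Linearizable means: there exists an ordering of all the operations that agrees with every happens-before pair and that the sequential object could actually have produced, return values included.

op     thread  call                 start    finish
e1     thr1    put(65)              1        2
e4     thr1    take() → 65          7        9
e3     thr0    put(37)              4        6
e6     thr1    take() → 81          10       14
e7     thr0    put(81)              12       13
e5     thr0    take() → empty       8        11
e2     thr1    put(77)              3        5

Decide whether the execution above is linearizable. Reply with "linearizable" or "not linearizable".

the violation lands at event 11, e5's response at time 11: events 1..10 linearize, events 1..11 do not
5 completed operations, 4 real-time-consistent orders — every queue replay fails
completion choices over the 1 pending operation (e6) were checked; none helps
one such order, e1, e2, e3, e4, e5 (pending dropped), breaks at step 5 where e5 take() → empty is illegal
one such order, e1, e2, e3, e5, e4 (pending dropped), breaks at step 4 where e5 take() → empty is illegal

not linearizable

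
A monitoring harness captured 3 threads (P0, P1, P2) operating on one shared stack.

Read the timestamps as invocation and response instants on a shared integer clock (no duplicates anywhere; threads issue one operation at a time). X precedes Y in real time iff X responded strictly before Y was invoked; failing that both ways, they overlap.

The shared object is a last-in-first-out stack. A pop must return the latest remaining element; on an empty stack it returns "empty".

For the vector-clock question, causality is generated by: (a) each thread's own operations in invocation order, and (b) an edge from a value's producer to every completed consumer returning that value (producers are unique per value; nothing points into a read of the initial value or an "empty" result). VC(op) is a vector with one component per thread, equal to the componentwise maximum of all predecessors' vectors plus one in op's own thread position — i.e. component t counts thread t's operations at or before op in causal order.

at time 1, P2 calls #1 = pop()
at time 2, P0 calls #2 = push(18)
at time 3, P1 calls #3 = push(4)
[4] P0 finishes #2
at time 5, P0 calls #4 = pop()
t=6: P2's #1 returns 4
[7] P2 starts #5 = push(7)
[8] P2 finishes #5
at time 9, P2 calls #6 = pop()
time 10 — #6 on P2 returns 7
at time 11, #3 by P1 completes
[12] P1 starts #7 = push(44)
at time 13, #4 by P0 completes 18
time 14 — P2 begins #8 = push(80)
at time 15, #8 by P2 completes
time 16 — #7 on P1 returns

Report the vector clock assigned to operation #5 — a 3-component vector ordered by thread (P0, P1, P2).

(0, 1, 2)

invoked at 3, #3 has no predecessors; its own P1 bump gives (0, 1, 0)
invoked at 2, #2 has no predecessors; its own P0 bump gives (1, 0, 0)
invoked at 1, #1 merges VC(#3)=(0, 1, 0) and bumps P2's slot → (0, 1, 1)
invoked at 12, #7 merges VC(#3)=(0, 1, 0) and bumps P1's slot → (0, 2, 0)
invoked at 5, #4 merges VC(#2)=(1, 0, 0) and bumps P0's slot → (2, 0, 0)
invoked at 7, #5 merges VC(#1)=(0, 1, 1) and bumps P2's slot → (0, 1, 2)
invoked at 9, #6 merges VC(#5)=(0, 1, 2) and bumps P2's slot → (0, 1, 3)
invoked at 14, #8 merges VC(#6)=(0, 1, 3) and bumps P2's slot → (0, 1, 4)
target: VC(#5) = (0, 1, 2)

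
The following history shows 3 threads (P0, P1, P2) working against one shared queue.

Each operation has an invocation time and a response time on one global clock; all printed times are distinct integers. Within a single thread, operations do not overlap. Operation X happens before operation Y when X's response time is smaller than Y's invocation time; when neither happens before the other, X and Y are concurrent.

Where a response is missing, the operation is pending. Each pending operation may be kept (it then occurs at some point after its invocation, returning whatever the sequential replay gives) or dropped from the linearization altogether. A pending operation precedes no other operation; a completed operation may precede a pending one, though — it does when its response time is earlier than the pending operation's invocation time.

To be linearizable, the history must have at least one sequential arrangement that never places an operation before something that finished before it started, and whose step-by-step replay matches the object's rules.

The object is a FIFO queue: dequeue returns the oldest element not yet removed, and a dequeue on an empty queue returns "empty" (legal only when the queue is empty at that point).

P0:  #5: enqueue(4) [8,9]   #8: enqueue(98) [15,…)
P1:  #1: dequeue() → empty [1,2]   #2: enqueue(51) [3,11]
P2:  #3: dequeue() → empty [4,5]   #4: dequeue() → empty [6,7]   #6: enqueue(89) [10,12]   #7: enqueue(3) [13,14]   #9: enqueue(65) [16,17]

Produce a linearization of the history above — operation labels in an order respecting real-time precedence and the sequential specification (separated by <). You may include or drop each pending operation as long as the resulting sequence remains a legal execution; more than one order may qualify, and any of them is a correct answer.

#1 < #3 < #4 < #2 < #5 < #6 < #7 < #8 < #9

1. #1 dequeue() → empty, leaving queue <>
2. #3 dequeue() → empty, leaving queue <>
3. #4 dequeue() → empty, leaving queue <>
4. #2 enqueue(51), leaving queue <51>
5. #5 enqueue(4), leaving queue <51,4>
6. #6 enqueue(89), leaving queue <51,4,89>
7. #7 enqueue(3), leaving queue <51,4,89,3>
8. #8 enqueue(98) (pending, included), leaving queue <51,4,89,3,98>
9. #9 enqueue(65), leaving queue <51,4,89,3,98,65>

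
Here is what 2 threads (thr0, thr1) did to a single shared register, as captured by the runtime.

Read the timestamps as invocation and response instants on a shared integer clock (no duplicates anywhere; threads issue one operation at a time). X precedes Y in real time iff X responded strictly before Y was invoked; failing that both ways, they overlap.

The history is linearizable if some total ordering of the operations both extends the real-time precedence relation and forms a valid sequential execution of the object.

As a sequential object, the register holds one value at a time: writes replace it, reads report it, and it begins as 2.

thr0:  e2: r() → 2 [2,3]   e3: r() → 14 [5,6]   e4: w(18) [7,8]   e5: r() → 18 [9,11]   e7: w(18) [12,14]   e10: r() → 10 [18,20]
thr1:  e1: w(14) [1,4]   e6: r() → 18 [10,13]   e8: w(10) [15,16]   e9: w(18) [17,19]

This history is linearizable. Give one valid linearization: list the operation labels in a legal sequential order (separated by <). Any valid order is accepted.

e2 < e1 < e3 < e4 < e5 < e6 < e7 < e8 < e10 < e9

1. e2 r() → 2, leaving value 2
2. e1 w(14), leaving value 14
3. e3 r() → 14, leaving value 14
4. e4 w(18), leaving value 18
5. e5 r() → 18, leaving value 18
6. e6 r() → 18, leaving value 18
7. e7 w(18), leaving value 18
8. e8 w(10), leaving value 10
9. e10 r() → 10, leaving value 10
10. e9 w(18), leaving value 18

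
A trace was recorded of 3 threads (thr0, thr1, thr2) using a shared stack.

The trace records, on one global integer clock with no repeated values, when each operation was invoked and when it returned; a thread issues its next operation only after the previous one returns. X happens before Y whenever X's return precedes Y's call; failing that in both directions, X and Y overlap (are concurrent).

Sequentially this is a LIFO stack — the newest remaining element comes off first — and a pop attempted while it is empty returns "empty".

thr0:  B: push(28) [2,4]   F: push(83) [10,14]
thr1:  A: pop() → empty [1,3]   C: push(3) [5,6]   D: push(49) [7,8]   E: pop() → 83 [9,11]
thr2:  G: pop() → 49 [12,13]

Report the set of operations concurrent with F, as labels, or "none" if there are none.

F spans [10,14]; an op avoiding the whole window 10..14 is ordered, any other is concurrent
A [1,3]: before
B [2,4]: before
C [5,6]: before
D [7,8]: before
E [9,11]: concurrent
G [12,13]: concurrent

E, G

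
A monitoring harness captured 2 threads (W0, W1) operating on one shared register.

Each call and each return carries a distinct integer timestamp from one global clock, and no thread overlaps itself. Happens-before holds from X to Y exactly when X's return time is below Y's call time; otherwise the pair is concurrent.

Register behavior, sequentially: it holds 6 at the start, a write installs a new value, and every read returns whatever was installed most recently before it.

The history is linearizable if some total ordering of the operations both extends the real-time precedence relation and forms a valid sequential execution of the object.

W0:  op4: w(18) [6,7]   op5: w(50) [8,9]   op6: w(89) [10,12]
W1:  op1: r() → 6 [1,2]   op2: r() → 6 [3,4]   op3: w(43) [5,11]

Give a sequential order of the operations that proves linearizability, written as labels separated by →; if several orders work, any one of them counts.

step 1: op1 r() → 6 — value 6
step 2: op2 r() → 6 — value 6
step 3: op3 w(43) — value 43
step 4: op4 w(18) — value 18
step 5: op5 w(50) — value 50
step 6: op6 w(89) — value 89

op1 → op2 → op3 → op4 → op5 → op6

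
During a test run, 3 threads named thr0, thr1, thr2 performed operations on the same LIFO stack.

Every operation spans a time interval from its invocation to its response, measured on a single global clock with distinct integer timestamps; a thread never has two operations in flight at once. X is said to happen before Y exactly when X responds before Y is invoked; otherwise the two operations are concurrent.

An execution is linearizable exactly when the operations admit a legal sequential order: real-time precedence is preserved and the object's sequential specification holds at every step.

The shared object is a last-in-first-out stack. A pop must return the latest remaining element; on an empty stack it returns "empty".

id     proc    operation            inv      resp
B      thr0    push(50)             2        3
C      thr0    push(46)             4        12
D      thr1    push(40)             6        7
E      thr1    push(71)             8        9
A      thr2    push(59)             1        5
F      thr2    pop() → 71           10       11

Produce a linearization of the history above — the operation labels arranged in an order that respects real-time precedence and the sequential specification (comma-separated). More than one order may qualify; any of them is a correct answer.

after step 1 (A push(59)): stack <59>
after step 2 (B push(50)): stack <59,50>
after step 3 (C push(46)): stack <59,50,46>
after step 4 (D push(40)): stack <59,50,46,40>
after step 5 (E push(71)): stack <59,50,46,40,71>
after step 6 (F pop() → 71): stack <59,50,46,40>

A, B, C, D, E, F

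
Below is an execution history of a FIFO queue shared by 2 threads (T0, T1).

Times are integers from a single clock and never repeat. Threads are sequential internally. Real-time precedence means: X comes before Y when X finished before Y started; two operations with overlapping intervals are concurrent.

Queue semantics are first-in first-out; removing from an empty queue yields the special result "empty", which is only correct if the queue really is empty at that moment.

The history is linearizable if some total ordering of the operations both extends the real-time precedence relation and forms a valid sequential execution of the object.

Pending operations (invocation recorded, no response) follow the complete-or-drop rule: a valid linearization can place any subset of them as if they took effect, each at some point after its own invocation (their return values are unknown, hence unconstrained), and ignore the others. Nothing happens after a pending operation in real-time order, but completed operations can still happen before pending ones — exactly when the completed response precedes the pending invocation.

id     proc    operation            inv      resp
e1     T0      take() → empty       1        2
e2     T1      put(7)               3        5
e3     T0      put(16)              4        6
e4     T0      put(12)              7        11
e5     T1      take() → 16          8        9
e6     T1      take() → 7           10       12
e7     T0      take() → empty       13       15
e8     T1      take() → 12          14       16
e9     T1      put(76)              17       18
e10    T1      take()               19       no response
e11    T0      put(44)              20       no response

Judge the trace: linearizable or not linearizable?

a witness: e1, e3, e2, e4, e5, e6, e8, e7, e9
after step 1 (e1 take() → empty): queue <>
after step 2 (e3 put(16)): queue <16>
after step 3 (e2 put(7)): queue <16,7>
after step 4 (e4 put(12)): queue <16,7,12>
after step 5 (e5 take() → 16): queue <7,12>
after step 6 (e6 take() → 7): queue <12>
after step 7 (e8 take() → 12): queue <>
after step 8 (e7 take() → empty): queue <>
after step 9 (e9 put(76)): queue <76>

linearizable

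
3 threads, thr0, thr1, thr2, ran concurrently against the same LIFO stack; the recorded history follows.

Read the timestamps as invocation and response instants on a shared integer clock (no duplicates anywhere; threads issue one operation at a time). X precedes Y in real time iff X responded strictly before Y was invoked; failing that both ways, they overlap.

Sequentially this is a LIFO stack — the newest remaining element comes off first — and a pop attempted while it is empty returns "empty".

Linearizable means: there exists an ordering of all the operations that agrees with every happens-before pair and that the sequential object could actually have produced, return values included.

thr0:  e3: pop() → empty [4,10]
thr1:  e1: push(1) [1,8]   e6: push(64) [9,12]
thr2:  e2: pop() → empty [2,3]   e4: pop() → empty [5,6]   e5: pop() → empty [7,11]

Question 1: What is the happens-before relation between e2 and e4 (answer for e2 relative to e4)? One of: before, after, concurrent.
Answer: before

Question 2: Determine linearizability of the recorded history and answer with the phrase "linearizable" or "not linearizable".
a witness: e2, e3, e4, e5, e1, e6
step 1: e2 pop() → empty — stack <>
step 2: e3 pop() → empty — stack <>
step 3: e4 pop() → empty — stack <>
step 4: e5 pop() → empty — stack <>
step 5: e1 push(1) — stack <1>
step 6: e6 push(64) — stack <1,64>

linearizable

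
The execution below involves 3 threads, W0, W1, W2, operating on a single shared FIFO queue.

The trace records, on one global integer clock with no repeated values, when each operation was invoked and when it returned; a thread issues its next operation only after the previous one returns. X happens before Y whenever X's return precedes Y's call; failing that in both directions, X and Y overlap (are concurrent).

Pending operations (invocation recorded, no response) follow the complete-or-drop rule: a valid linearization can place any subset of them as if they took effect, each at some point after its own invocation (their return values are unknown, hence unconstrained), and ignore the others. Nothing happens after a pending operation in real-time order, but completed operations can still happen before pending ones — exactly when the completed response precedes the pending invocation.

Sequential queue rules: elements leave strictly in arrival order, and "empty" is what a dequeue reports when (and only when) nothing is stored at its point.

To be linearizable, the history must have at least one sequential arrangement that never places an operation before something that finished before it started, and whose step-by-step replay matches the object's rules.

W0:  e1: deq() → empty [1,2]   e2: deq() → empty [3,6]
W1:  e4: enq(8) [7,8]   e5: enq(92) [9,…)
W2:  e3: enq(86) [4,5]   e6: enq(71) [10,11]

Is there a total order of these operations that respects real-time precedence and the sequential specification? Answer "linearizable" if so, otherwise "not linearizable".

one valid linearization: e1, e2, e3, e4, e5, e6
after step 1 (e1 deq() → empty): queue <>
after step 2 (e2 deq() → empty): queue <>
after step 3 (e3 enq(86)): queue <86>
after step 4 (e4 enq(8)): queue <86,8>
after step 5 (e5 enq(92) (pending, included)): queue <86,8,92>
after step 6 (e6 enq(71)): queue <86,8,92,71>

linearizable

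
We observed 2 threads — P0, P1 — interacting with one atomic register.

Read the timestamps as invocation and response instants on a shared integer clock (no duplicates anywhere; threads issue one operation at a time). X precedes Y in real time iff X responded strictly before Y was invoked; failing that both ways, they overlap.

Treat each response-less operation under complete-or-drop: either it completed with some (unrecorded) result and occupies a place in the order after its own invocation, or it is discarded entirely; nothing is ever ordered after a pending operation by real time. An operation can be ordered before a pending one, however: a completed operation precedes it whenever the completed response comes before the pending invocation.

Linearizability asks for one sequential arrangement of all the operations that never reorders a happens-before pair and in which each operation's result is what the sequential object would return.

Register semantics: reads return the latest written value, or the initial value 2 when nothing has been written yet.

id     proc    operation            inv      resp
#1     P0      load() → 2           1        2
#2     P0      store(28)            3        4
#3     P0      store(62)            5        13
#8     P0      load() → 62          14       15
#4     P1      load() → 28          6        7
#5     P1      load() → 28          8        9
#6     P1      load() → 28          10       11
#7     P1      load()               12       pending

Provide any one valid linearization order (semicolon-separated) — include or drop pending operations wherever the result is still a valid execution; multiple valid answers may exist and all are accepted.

1. #1 load() → 2, leaving value 2
2. #2 store(28), leaving value 28
3. #4 load() → 28, leaving value 28
4. #5 load() → 28, leaving value 28
5. #6 load() → 28, leaving value 28
6. #3 store(62), leaving value 62
7. #7 load() (pending, included), leaving value 62
8. #8 load() → 62, leaving value 62

#1; #2; #4; #5; #6; #3; #7; #8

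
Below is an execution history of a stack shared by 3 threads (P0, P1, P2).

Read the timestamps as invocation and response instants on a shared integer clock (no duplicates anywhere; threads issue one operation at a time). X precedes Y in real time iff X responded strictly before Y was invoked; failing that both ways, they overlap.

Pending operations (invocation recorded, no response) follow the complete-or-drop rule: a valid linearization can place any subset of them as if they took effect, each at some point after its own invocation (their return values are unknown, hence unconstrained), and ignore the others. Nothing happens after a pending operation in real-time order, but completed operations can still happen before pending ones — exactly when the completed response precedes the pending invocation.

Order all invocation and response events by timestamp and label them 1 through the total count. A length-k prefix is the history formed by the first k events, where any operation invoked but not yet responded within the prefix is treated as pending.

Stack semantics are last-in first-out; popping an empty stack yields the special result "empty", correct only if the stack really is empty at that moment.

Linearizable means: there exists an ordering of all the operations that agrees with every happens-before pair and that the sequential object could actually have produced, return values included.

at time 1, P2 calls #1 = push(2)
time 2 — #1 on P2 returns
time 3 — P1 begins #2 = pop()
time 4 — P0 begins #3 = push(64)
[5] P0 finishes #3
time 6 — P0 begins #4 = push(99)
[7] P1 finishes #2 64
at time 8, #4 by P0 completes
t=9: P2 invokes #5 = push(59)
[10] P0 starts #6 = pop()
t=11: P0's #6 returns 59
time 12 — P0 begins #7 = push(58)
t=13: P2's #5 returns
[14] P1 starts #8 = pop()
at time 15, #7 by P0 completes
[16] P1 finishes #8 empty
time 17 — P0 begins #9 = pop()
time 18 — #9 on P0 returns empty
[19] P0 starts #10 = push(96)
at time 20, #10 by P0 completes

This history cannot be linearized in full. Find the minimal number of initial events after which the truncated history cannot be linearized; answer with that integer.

16

events 1..15 are linearizable, e.g. via #1, #3, #2, #4, #5, #6, #7:
step 1: #1 push(2) — stack <2>
step 2: #3 push(64) — stack <2,64>
step 3: #2 pop() → 64 — stack <2>
step 4: #4 push(99) — stack <2,99>
step 5: #5 push(59) — stack <2,99,59>
step 6: #6 pop() → 59 — stack <2,99>
step 7: #7 push(58) — stack <2,99,58>
at event 16 (#8's time-16 response) nothing linearizes any more
one such order, #1, #2, #3, #4, #5, #6, #7, #8, breaks at step 2 where #2 pop() → 64 is illegal
one such order, #1, #2, #3, #4, #5, #6, #8, #7, breaks at step 2 where #2 pop() → 64 is illegal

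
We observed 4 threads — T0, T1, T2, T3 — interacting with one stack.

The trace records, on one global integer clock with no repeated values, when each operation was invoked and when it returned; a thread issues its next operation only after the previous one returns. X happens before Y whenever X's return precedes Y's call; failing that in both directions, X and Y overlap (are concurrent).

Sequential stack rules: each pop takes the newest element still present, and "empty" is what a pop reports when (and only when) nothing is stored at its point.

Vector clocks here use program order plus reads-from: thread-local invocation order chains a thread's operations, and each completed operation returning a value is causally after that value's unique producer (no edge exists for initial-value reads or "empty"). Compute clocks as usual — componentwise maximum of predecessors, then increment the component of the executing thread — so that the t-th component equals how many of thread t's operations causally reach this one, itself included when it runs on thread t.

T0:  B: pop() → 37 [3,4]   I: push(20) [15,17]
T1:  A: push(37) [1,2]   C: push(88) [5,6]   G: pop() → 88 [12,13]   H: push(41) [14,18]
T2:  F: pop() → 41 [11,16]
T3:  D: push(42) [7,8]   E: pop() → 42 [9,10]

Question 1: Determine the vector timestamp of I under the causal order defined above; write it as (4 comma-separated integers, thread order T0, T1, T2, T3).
(2, 1, 0, 0)

root op D, invoked 7: fresh clock plus T3's own tick → (0, 0, 0, 1)
root op A, invoked 1: fresh clock plus T1's own tick → (0, 1, 0, 0)
E, invoked 9, takes VC(D)=(0, 0, 0, 1) under max, adds 1 for T3 → (0, 0, 0, 2)
C, invoked 5, takes VC(A)=(0, 1, 0, 0) under max, adds 1 for T1 → (0, 2, 0, 0)
B, invoked 3, takes VC(A)=(0, 1, 0, 0) under max, adds 1 for T0 → (1, 1, 0, 0)
G, invoked 12, takes VC(C)=(0, 2, 0, 0) under max, adds 1 for T1 → (0, 3, 0, 0)
I, invoked 15, takes VC(B)=(1, 1, 0, 0) under max, adds 1 for T0 → (2, 1, 0, 0)
H, invoked 14, takes VC(G)=(0, 3, 0, 0) under max, adds 1 for T1 → (0, 4, 0, 0)
F, invoked 11, takes VC(H)=(0, 4, 0, 0) under max, adds 1 for T2 → (0, 4, 1, 0)
target: VC(I) = (2, 1, 0, 0)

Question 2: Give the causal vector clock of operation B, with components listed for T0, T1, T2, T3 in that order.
(1, 1, 0, 0)

no predecessors for D (invoked 7): T3 increments from zero → (0, 0, 0, 1)
no predecessors for A (invoked 1): T1 increments from zero → (0, 1, 0, 0)
invoked at 9, E merges VC(D)=(0, 0, 0, 1) and bumps T3's slot → (0, 0, 0, 2)
invoked at 5, C merges VC(A)=(0, 1, 0, 0) and bumps T1's slot → (0, 2, 0, 0)
invoked at 3, B merges VC(A)=(0, 1, 0, 0) and bumps T0's slot → (1, 1, 0, 0)
invoked at 12, G merges VC(C)=(0, 2, 0, 0) and bumps T1's slot → (0, 3, 0, 0)
invoked at 15, I merges VC(B)=(1, 1, 0, 0) and bumps T0's slot → (2, 1, 0, 0)
invoked at 14, H merges VC(G)=(0, 3, 0, 0) and bumps T1's slot → (0, 4, 0, 0)
invoked at 11, F merges VC(H)=(0, 4, 0, 0) and bumps T2's slot → (0, 4, 1, 0)
target: VC(B) = (1, 1, 0, 0)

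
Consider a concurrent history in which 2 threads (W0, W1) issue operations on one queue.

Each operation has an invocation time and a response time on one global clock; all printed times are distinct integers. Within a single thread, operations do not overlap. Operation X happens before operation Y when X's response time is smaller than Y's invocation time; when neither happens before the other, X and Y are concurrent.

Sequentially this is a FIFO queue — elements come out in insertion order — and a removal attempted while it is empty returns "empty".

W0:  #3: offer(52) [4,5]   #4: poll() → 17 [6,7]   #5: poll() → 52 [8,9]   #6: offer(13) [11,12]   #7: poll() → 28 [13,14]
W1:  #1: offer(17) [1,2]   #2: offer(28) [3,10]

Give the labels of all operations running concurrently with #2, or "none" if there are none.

concurrent with #2 ([3,10]): every op whose interval crosses 3..10
#1 [1,2]: before
#3 [4,5]: concurrent
#4 [6,7]: concurrent
#5 [8,9]: concurrent
#6 [11,12]: after
#7 [13,14]: after

#3, #4, #5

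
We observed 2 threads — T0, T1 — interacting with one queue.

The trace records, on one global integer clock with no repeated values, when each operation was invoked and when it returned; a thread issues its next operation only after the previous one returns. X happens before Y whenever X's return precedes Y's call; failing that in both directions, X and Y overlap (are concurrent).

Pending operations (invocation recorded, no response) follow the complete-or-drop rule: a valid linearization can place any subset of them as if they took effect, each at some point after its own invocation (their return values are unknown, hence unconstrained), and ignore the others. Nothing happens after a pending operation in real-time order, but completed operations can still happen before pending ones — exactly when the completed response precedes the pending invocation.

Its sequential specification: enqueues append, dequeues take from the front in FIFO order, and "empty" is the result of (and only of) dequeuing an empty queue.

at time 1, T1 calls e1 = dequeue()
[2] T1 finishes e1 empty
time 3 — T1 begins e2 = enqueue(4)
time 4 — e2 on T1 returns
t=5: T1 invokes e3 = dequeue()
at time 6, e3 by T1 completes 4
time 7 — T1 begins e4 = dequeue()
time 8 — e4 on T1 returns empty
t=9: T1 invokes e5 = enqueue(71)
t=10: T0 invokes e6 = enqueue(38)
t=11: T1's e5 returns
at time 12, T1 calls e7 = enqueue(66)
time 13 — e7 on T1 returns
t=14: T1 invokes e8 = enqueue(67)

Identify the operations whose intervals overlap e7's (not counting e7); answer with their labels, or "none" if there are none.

e7 spans [12,13]: anything still running between times 12 and 13 counts as concurrent
e1 [1,2]: before
e2 [3,4]: before
e3 [5,6]: before
e4 [7,8]: before
e5 [9,11]: before
e6 [10,…): concurrent
e8 [14,…): after

e6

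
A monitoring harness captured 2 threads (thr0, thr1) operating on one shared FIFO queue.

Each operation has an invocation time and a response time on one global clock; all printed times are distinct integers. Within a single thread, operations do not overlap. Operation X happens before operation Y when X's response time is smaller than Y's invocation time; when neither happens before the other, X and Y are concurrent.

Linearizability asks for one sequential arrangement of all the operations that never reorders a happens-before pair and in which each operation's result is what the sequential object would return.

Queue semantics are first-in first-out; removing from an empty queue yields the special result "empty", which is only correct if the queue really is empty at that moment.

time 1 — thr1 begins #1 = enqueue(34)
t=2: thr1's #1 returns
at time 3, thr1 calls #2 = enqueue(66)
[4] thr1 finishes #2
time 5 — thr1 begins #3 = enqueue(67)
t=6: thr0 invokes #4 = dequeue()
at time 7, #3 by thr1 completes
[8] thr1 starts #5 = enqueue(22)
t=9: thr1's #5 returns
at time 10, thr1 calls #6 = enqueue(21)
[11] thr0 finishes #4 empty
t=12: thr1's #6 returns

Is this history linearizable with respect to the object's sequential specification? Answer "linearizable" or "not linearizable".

not linearizable

through event 10 a valid linearization exists; event 11 (#4 responding at time 11) ends that
no legal order exists: 3 real-time-consistent candidates over 5 completed FIFO queue operations, all rejected
include/drop combinations of the 1 pending operation (#6) were all tried; none helps
for example #1, #2, #3, #4, #5 (pending dropped) fails at step 4: #4 dequeue() → empty is not legal there
for example #1, #2, #3, #5, #4 (pending dropped) fails at step 5: #4 dequeue() → empty is not legal there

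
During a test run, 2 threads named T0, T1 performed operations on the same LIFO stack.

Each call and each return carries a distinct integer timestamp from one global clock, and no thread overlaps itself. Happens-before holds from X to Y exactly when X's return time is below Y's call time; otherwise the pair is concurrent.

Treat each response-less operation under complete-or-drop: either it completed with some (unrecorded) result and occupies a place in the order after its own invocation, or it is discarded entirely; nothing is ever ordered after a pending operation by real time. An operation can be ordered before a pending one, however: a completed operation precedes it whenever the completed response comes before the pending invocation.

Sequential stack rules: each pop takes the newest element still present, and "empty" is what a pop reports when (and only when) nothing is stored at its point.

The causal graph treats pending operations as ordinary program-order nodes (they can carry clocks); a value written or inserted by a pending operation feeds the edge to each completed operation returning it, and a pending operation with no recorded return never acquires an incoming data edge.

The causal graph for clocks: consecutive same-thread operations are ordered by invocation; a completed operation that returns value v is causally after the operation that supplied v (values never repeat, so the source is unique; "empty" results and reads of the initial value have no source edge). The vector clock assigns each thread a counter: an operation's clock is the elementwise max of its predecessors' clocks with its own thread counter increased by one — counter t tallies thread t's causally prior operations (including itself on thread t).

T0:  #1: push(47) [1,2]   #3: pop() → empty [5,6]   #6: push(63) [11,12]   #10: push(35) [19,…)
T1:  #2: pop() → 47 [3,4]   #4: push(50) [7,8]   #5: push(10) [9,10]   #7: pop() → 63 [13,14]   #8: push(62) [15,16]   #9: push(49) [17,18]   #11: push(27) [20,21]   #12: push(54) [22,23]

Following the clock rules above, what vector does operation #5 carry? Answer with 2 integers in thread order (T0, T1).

invoked at 1, #1 has no predecessors; its own T0 bump gives (1, 0)
invoked at 3, #2 merges VC(#1)=(1, 0) and bumps T1's slot → (1, 1)
invoked at 5, #3 merges VC(#1)=(1, 0) and bumps T0's slot → (2, 0)
invoked at 7, #4 merges VC(#2)=(1, 1) and bumps T1's slot → (1, 2)
invoked at 11, #6 merges VC(#3)=(2, 0) and bumps T0's slot → (3, 0)
invoked at 9, #5 merges VC(#4)=(1, 2) and bumps T1's slot → (1, 3)
invoked at 19, #10 merges VC(#6)=(3, 0) and bumps T0's slot → (4, 0)
invoked at 13, #7 merges VC(#5)=(1, 3), VC(#6)=(3, 0) and bumps T1's slot → (3, 4)
invoked at 15, #8 merges VC(#7)=(3, 4) and bumps T1's slot → (3, 5)
invoked at 17, #9 merges VC(#8)=(3, 5) and bumps T1's slot → (3, 6)
invoked at 20, #11 merges VC(#9)=(3, 6) and bumps T1's slot → (3, 7)
invoked at 22, #12 merges VC(#11)=(3, 7) and bumps T1's slot → (3, 8)
target: VC(#5) = (1, 3)

(1, 3)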